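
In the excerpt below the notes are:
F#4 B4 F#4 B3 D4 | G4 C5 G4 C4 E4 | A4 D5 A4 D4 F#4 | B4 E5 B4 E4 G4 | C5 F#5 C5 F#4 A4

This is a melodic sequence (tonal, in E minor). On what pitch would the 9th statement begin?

The 5-note cells begin on F#4, G4, A4, B4, C5 — each up a 2nd from the last.
Extending the heads up a 2nd: D5 → E5 → F#5 → G5.

G5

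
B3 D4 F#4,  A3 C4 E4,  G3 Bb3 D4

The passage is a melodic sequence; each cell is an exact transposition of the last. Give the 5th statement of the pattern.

Eb3 Gb3 Bb3

Taking 3-note groups, the heads are B3, A3, G3: the pattern moves down a 2nd.
Carrying on: F3 → Eb3.
So cell 5 is Eb3 Gb3 Bb3.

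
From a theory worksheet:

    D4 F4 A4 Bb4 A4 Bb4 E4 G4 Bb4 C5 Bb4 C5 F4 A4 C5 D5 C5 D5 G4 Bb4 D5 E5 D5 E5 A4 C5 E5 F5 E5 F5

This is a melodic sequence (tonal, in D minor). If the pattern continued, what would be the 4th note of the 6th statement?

With 6-note cells, note 4 of each statement runs Bb4, C5, D5, E5, F5.
From F5, up a 2nd gives G5.

G5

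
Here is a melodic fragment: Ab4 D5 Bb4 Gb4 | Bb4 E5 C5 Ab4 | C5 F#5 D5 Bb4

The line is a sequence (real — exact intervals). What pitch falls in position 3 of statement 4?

E5

The unit is 4 notes. Position-3 pitches of the 3 shown cells: Bb4, C5, D5.
One more up a 2nd gives E5.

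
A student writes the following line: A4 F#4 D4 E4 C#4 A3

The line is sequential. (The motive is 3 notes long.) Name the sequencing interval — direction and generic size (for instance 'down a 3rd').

down a 4th

Taking 3-note groups, the heads are A4, E4: the pattern moves down a 4th.
A4 to E4 is down a 4th.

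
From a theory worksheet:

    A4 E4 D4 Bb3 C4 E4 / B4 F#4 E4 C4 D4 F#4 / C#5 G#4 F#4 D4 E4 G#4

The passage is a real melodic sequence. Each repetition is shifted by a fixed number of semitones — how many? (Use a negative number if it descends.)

The 6-note cells begin on A4, B4, C#5 — each up a 2nd from the last.
A4 to B4 spans +2 semitones.

2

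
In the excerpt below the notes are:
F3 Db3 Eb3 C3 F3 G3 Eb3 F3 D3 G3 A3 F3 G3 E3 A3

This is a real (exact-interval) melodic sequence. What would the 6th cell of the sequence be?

The 5-note cells begin on F3, G3, A3 — each up a 2nd from the last.
Carrying on: B3 → C#4 → D#4.
So cell 6 is D#4 B3 C#4 A#3 D#4.

D#4 B3 C#4 A#3 D#4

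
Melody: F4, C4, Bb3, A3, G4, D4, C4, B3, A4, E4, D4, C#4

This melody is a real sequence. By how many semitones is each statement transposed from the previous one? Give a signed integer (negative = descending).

2

The 4-note cells begin on F4, G4, A4 — each up a 2nd from the last.
F4 to G4 spans +2 semitones.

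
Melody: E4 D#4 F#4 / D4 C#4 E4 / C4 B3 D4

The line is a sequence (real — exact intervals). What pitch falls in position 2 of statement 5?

With 3-note cells, note 2 of each statement runs D#4, C#4, B3.
Each moves down a 2nd. Continuing: A3 → G3.

G3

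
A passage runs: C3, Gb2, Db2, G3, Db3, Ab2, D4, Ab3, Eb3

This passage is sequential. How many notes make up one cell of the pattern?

Try groups of 3 (3 cells in 9 notes):
C3 Gb2 Db2 | G3 Db3 Ab2 | D4 Ab3 Eb3
That's a consistent up a 5th shift per cell, and no other grouping gives one.

3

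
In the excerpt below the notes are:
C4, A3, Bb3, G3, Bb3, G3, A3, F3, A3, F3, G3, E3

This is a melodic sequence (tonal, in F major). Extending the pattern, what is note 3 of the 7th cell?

Grouping in 4s, the 3rd note of each cell is Bb3, A3, G3.
Extending down a 2nd: F3 → E3 → D3 → C3.

C3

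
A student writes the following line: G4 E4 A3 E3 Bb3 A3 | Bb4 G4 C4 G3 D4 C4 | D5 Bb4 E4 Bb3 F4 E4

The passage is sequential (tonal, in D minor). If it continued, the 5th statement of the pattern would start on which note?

A5

The 6-note cells begin on G4, Bb4, D5 — each up a 3rd from the last.
Continuing: F5 → A5. Statement 5 starts on A5.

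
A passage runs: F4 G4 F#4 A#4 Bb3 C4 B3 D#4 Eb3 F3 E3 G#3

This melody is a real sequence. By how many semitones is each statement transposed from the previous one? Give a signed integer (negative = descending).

-7

Taking 4-note groups, the heads are F4, Bb3, Eb3: the pattern moves down a 5th.
Counting half-steps from F4 to Bb3: -7.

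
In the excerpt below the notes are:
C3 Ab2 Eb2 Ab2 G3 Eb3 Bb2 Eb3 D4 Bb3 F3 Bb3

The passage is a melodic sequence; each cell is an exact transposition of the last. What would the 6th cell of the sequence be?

Unit = 4 notes; the statements start on C3, G3, D4, moving up a 5th each time.
Carrying on: A4 → E5 → B5.
From B5 the exact shape gives B5 G5 D5 G5.

B5 G5 D5 G5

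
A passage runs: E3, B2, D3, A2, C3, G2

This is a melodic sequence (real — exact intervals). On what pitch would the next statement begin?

The 2-note cells begin on E3, D3, C3 — each down a 2nd from the last.
One more step down a 2nd gives Bb2.

Bb2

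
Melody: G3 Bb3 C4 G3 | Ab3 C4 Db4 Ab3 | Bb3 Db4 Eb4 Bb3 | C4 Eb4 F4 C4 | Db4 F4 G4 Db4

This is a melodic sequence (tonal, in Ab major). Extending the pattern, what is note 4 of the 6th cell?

Eb4

Grouping in 4s, the 4th note of each cell is G3, Ab3, Bb3, C4, Db4.
Each moves up a 2nd; the next is Eb4.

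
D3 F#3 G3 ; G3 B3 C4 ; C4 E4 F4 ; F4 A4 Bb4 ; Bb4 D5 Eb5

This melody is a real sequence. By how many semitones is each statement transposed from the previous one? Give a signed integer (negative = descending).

5

Taking 3-note groups, the heads are D3, G3, C4, F4, Bb4: the pattern moves up a 4th.
Counting half-steps from D3 to G3: 5.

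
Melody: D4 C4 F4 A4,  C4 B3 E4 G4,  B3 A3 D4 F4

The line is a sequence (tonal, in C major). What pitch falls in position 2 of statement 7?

Grouping in 4s, the 2nd note of each cell is C4, B3, A3.
Each moves down a 2nd. Continuing: G3 → F3 → E3 → D3.

D3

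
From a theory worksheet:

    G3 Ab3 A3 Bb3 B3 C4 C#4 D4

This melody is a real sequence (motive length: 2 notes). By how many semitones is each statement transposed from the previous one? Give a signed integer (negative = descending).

2

Taking 2-note groups, the heads are G3, A3, B3, C#4: the pattern moves up a 2nd.
G3 to A3 spans +2 semitones.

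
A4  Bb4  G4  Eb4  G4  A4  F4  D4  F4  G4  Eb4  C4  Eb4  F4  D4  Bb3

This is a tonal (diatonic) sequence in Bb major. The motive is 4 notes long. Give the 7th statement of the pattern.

The 4-note cells begin on A4, G4, F4, Eb4 — each down a 2nd from the last.
Continuing the starts: D4 → C4 → Bb3.
From Bb3 the diatonic shape gives Bb3 C4 A3 F3.

Bb3 C4 A3 F3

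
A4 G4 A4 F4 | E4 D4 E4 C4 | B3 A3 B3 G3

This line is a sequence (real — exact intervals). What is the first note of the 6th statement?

G#2

Unit = 4 notes; the statements start on A4, E4, B3, moving down a 4th each time.
Continuing: F#3 → C#3 → G#2. Statement 6 starts on G#2.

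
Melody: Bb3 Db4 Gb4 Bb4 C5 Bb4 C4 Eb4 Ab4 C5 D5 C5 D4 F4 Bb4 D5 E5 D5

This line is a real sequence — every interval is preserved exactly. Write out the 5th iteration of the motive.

Unit = 6 notes; the statements start on Bb3, C4, D4, moving up a 2nd each time.
Carrying on: E4 → F#4.
So cell 5 is F#4 A4 D5 F#5 G#5 F#5.

F#4 A4 D5 F#5 G#5 F#5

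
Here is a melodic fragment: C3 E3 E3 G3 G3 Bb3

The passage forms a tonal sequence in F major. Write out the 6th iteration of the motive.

Unit = 2 notes; the statements start on C3, E3, G3, moving up a 3rd each time.
Carrying on: Bb3 → D4 → F4.
So cell 6 is F4 A4.

F4 A4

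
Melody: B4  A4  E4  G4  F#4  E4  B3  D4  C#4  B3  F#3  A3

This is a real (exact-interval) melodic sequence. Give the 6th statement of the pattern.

A#2 G#2 D#2 F#2

Unit = 4 notes; the statements start on B4, F#4, C#4, moving down a 4th each time.
Continuing the starts: G#3 → D#3 → A#2.
Statement 6 starts on A#2 and keeps the same exact contour: A#2 G#2 D#2 F#2.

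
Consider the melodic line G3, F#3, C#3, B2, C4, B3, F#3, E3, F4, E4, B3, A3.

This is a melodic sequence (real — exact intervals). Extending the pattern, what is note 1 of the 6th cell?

Ab5

The unit is 4 notes. Position-1 pitches of the 3 shown cells: G3, C4, F4.
Each moves up a 4th. Continuing: Bb4 → Eb5 → Ab5.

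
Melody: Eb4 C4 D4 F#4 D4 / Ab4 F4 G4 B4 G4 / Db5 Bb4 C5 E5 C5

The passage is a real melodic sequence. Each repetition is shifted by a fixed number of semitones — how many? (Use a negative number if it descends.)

5

Taking 5-note groups, the heads are Eb4, Ab4, Db5: the pattern moves up a 4th.
Eb4→Ab4 is 68 − 63 = 5 semitones.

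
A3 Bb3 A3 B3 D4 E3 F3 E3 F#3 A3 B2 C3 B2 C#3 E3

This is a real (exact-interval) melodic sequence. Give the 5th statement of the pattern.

With a 5-note motive the entries are A3, E3, B2, each down a 4th from the previous.
Carrying on: F#2 → C#2.
So cell 5 is C#2 D2 C#2 D#2 F#2.

C#2 D2 C#2 D#2 F#2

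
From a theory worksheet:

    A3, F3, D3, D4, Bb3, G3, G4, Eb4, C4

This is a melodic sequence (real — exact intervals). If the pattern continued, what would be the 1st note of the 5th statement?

F5

The unit is 3 notes. Position-1 pitches of the 3 shown cells: A3, D4, G4.
Extending up a 4th: C5 → F5.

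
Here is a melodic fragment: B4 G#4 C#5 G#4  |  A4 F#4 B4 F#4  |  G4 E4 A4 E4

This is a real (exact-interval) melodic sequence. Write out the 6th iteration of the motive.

Db4 Bb3 Eb4 Bb3

The 4-note cells begin on B4, A4, G4 — each down a 2nd from the last.
Continuing the starts: F4 → Eb4 → Db4.
From Db4 the exact shape gives Db4 Bb3 Eb4 Bb3.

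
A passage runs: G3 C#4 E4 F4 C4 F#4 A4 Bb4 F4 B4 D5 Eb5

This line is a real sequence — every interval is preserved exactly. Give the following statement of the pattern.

Bb4 E5 G5 Ab5

Unit = 4 notes; the statements start on G3, C4, F4, moving up a 4th each time.
So cell 4 is Bb4 E5 G5 Ab5.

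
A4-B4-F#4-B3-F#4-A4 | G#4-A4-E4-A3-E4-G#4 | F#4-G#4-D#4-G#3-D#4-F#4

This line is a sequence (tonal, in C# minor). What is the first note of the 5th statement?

Taking 6-note groups, the heads are A4, G#4, F#4: the pattern moves down a 2nd.
Extending the heads down a 2nd: E4 → D#4.

D#4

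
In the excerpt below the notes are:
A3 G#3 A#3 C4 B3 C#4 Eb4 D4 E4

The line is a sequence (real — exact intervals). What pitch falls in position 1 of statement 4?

Gb4

The unit is 3 notes. Position-1 pitches of the 3 shown cells: A3, C4, Eb4.
Each moves up a 3rd; the next is Gb4.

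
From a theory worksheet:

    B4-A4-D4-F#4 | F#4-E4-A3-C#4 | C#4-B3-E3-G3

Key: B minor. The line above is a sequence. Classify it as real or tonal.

Every note is diatonic to B minor.
Cell 1 has +4 semitones from note 3 to 4, but cell 3 has +3 — the interval quality changes while the contour stays the same, which is the hallmark of a tonal sequence.

tonal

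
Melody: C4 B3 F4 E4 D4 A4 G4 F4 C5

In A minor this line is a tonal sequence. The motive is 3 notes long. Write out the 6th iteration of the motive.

F5 E5 B5

Taking 3-note groups, the heads are C4, E4, G4: the pattern moves up a 3rd.
Extending up a 3rd: B4 → D5 → F5.
From F5 the diatonic shape gives F5 E5 B5.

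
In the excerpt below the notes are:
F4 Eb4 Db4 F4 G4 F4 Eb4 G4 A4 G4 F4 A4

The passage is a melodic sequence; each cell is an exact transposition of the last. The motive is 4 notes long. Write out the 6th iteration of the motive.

D#5 C#5 B4 D#5

Taking 4-note groups, the heads are F4, G4, A4: the pattern moves up a 2nd.
Continuing the starts: B4 → C#5 → D#5.
From D#5 the exact shape gives D#5 C#5 B4 D#5.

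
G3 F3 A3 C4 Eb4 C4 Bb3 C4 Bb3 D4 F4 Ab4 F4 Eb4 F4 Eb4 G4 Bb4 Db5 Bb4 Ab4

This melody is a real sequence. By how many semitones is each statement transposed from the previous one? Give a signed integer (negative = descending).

With a 7-note motive the entries are G3, C4, F4, each up a 4th from the previous.
Counting half-steps from G3 to C4: 5.

5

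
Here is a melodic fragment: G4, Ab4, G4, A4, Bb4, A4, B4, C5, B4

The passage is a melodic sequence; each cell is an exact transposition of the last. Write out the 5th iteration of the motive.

D#5 E5 D#5

Taking 3-note groups, the heads are G4, A4, B4: the pattern moves up a 2nd.
Extending up a 2nd: C#5 → D#5.
So cell 5 is D#5 E5 D#5.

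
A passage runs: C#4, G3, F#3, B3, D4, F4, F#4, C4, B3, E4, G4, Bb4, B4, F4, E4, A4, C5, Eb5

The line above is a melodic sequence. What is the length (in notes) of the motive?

Try groups of 6 (3 cells in 18 notes):
C#4 G3 F#3 B3 D4 F4 | F#4 C4 B3 E4 G4 Bb4 | B4 F4 E4 A4 C5 Eb5
Each cell is the previous one up a 4th — so the unit is 6 notes.

6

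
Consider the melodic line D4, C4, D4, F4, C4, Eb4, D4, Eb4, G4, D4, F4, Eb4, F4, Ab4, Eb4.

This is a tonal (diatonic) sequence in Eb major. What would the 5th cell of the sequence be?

Unit = 5 notes; the statements start on D4, Eb4, F4, moving up a 2nd each time.
Carrying on: G4 → Ab4.
Statement 5 starts on Ab4 and keeps the same diatonic contour: Ab4 G4 Ab4 C5 G4.

Ab4 G4 Ab4 C5 G4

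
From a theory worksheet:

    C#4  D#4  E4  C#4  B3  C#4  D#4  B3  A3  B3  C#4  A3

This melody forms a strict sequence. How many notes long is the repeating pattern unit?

4

Try groups of 4 (3 cells in 12 notes):
C#4 D#4 E4 C#4 | B3 C#4 D#4 B3 | A3 B3 C#4 A3
Every group is a transposition down a 2nd of the one before; no shorter unit works.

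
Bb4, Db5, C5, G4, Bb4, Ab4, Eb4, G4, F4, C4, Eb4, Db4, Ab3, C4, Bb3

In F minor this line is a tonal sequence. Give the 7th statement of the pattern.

The 3-note cells begin on Bb4, G4, Eb4, C4, Ab3 — each down a 3rd from the last.
Continuing the starts: F3 → Db3.
So cell 7 is Db3 F3 Eb3.

Db3 F3 Eb3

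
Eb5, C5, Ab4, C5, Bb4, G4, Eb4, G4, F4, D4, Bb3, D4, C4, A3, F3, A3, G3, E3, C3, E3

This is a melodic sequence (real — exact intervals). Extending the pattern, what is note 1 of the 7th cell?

A2

With 4-note cells, note 1 of each statement runs Eb5, Bb4, F4, C4, G3.
Extending down a 4th: D3 → A2.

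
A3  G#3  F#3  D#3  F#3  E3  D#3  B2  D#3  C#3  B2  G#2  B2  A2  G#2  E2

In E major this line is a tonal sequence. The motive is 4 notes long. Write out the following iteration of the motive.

G#2 F#2 E2 C#2

With a 4-note motive the entries are A3, F#3, D#3, B2, each down a 3rd from the previous.
So cell 5 is G#2 F#2 E2 C#2.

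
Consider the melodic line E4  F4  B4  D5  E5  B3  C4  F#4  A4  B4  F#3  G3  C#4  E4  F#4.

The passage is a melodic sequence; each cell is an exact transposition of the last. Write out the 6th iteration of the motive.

Unit = 5 notes; the statements start on E4, B3, F#3, moving down a 4th each time.
Continuing the starts: C#3 → G#2 → D#2.
From D#2 the exact shape gives D#2 E2 A#2 C#3 D#3.

D#2 E2 A#2 C#3 D#3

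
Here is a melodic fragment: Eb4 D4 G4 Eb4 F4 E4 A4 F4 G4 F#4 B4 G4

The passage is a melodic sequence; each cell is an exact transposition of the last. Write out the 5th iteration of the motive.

B4 A#4 D#5 B4

With a 4-note motive the entries are Eb4, F4, G4, each up a 2nd from the previous.
Extending up a 2nd: A4 → B4.
So cell 5 is B4 A#4 D#5 B4.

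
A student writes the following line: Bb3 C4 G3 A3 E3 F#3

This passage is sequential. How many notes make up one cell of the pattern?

There are 6 notes; a 2-note unit gives 3 cells:
Bb3 C4 | G3 A3 | E3 F#3
Every group is a transposition down a 3rd of the one before; no shorter unit works.

2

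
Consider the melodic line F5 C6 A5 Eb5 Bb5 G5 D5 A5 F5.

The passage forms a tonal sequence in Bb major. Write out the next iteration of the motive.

With a 3-note motive the entries are F5, Eb5, D5, each down a 2nd from the previous.
From C5 the diatonic shape gives C5 G5 Eb5.

C5 G5 Eb5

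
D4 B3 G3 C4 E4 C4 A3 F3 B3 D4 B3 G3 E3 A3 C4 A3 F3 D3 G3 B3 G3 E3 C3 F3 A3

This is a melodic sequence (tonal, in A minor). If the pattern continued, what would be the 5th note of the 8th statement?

Grouping in 5s, the 5th note of each cell is E4, D4, C4, B3, A3.
Extending down a 2nd: G3 → F3 → E3.

E3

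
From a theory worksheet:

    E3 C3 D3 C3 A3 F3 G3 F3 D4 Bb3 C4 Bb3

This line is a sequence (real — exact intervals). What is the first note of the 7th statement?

Taking 4-note groups, the heads are E3, A3, D4: the pattern moves up a 4th.
Extending the heads up a 4th: G4 → C5 → F5 → Bb5.

Bb5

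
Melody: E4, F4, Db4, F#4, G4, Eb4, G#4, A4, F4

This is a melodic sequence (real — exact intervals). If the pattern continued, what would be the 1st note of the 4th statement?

A#4

With 3-note cells, note 1 of each statement runs E4, F#4, G#4.
Each moves up a 2nd; the next is A#4.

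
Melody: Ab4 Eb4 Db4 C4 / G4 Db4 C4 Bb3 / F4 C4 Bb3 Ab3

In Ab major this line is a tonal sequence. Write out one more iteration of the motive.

Eb4 Bb3 Ab3 G3

Unit = 4 notes; the statements start on Ab4, G4, F4, moving down a 2nd each time.
Statement 4 starts on Eb4 and keeps the same diatonic contour: Eb4 Bb3 Ab3 G3.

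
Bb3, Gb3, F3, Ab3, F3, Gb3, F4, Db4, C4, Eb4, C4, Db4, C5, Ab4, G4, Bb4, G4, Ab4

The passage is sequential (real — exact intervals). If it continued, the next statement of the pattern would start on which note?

G5

Unit = 6 notes; the statements start on Bb3, F4, C5, moving up a 5th each time.
One more step up a 5th gives G5.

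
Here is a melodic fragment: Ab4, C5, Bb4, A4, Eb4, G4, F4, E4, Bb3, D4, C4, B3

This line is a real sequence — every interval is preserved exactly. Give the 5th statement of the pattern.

C3 E3 D3 C#3

Taking 4-note groups, the heads are Ab4, Eb4, Bb3: the pattern moves down a 4th.
Continuing the starts: F3 → C3.
From C3 the exact shape gives C3 E3 D3 C#3.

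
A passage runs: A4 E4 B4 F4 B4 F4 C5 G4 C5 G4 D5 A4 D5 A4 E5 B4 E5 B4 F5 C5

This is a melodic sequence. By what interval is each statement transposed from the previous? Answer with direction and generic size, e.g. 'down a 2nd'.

Taking 4-note groups, the heads are A4, B4, C5, D5, E5: the pattern moves up a 2nd.
A4 to B4 is up a 2nd.

up a 2nd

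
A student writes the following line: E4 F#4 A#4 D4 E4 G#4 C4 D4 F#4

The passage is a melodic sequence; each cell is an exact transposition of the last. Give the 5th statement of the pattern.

Ab3 Bb3 D4

The 3-note cells begin on E4, D4, C4 — each down a 2nd from the last.
Continuing the starts: Bb3 → Ab3.
So cell 5 is Ab3 Bb3 D4.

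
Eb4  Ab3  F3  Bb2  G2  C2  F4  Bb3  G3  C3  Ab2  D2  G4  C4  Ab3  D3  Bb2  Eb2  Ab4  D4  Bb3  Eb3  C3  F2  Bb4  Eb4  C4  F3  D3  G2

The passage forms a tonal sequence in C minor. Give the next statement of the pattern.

C5 F4 D4 G3 Eb3 Ab2

The 6-note cells begin on Eb4, F4, G4, Ab4, Bb4 — each up a 2nd from the last.
From C5 the diatonic shape gives C5 F4 D4 G3 Eb3 Ab2.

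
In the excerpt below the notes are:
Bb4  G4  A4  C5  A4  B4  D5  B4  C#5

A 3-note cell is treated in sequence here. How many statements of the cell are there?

3

9 notes in groups of 3 gives 9/3 = 3 statements.
Starts: Bb4, C5, D5 — each up a 2nd.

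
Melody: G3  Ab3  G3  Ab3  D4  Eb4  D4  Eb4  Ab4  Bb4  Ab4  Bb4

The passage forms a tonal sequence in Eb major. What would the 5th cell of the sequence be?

With a 4-note motive the entries are G3, D4, Ab4, each up a 5th from the previous.
Continuing the starts: Eb5 → Bb5.
So cell 5 is Bb5 C6 Bb5 C6.

Bb5 C6 Bb5 C6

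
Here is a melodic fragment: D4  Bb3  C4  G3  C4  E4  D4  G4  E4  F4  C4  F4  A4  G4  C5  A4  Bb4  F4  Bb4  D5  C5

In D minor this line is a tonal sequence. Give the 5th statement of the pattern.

Bb5 G5 A5 E5 A5 C6 Bb5

The 7-note cells begin on D4, G4, C5 — each up a 4th from the last.
Continuing the starts: F5 → Bb5.
Statement 5 starts on Bb5 and keeps the same diatonic contour: Bb5 G5 A5 E5 A5 C6 Bb5.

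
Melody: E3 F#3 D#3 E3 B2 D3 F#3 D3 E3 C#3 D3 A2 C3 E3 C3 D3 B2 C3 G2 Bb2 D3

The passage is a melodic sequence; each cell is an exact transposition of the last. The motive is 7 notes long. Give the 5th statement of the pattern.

Ab2 Bb2 G2 Ab2 Eb2 Gb2 Bb2

With a 7-note motive the entries are E3, D3, C3, each down a 2nd from the previous.
Carrying on: Bb2 → Ab2.
From Ab2 the exact shape gives Ab2 Bb2 G2 Ab2 Eb2 Gb2 Bb2.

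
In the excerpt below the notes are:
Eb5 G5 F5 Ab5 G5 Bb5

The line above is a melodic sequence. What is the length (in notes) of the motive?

2

There are 6 notes; a 2-note unit gives 3 cells:
Eb5 G5 | F5 Ab5 | G5 Bb5
Every group is a transposition up a 2nd of the one before; no shorter unit works.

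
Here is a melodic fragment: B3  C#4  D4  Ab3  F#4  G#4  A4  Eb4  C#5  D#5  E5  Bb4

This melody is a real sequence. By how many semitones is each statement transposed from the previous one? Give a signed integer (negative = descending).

7

Taking 4-note groups, the heads are B3, F#4, C#5: the pattern moves up a 5th.
B3→F#4 is 66 − 59 = 7 semitones.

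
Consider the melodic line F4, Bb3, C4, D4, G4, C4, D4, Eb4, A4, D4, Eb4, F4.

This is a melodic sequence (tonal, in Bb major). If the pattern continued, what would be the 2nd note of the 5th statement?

F4

The unit is 4 notes. Position-2 pitches of the 3 shown cells: Bb3, C4, D4.
Each moves up a 2nd. Continuing: Eb4 → F4.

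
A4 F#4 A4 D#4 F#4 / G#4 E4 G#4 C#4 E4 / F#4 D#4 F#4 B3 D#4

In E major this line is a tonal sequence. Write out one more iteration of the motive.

With a 5-note motive the entries are A4, G#4, F#4, each down a 2nd from the previous.
So cell 4 is E4 C#4 E4 A3 C#4.

E4 C#4 E4 A3 C#4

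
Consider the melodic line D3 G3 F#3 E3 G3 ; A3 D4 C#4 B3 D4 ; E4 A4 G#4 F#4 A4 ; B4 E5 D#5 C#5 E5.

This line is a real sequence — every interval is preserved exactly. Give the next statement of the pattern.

F#5 B5 A#5 G#5 B5

Taking 5-note groups, the heads are D3, A3, E4, B4: the pattern moves up a 5th.
Statement 5 starts on F#5 and keeps the same exact contour: F#5 B5 A#5 G#5 B5.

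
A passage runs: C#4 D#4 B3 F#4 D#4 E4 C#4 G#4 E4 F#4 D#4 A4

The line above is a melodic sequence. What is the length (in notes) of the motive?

4

12 notes total. Splitting into 3 groups of 4:
C#4 D#4 B3 F#4 | D#4 E4 C#4 G#4 | E4 F#4 D#4 A4
Each cell is the previous one up a 2nd — so the unit is 4 notes.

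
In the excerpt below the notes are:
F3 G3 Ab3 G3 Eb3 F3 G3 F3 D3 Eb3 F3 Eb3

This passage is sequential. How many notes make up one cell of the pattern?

4

There are 12 notes; a 4-note unit gives 3 cells:
F3 G3 Ab3 G3 | Eb3 F3 G3 F3 | D3 Eb3 F3 Eb3
That's a consistent down a 2nd shift per cell, and no other grouping gives one.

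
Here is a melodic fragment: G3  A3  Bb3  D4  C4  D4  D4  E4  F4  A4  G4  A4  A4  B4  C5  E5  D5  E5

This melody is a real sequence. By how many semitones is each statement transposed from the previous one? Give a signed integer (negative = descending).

The 6-note cells begin on G3, D4, A4 — each up a 5th from the last.
G3 to D4 spans +7 semitones.

7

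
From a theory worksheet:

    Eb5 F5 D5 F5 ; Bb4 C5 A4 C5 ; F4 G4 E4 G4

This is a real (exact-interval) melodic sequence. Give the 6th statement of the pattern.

The 4-note cells begin on Eb5, Bb4, F4 — each down a 4th from the last.
Carrying on: C4 → G3 → D3.
From D3 the exact shape gives D3 E3 C#3 E3.

D3 E3 C#3 E3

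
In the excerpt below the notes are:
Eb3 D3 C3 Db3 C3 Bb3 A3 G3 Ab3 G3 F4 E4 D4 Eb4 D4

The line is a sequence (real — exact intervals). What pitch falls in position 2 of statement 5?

F#5

The unit is 5 notes. Position-2 pitches of the 3 shown cells: D3, A3, E4.
Each moves up a 5th. Continuing: B4 → F#5.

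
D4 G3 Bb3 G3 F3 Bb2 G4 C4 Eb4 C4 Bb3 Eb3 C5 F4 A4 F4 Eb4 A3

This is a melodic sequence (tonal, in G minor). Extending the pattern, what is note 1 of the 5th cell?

The unit is 6 notes. Position-1 pitches of the 3 shown cells: D4, G4, C5.
Each moves up a 4th. Continuing: F5 → Bb5.

Bb5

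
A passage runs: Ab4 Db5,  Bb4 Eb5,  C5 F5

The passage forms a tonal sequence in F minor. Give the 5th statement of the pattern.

Eb5 Ab5

Unit = 2 notes; the statements start on Ab4, Bb4, C5, moving up a 2nd each time.
Carrying on: Db5 → Eb5.
Statement 5 starts on Eb5 and keeps the same diatonic contour: Eb5 Ab5.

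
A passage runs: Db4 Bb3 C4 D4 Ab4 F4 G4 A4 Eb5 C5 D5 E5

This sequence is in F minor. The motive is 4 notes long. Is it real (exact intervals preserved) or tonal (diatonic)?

Each cell has the same semitone pattern (-3, 2, 2) — intervals are preserved exactly.
And D4 lies outside F minor, so the sequence is real rather than tonal.

real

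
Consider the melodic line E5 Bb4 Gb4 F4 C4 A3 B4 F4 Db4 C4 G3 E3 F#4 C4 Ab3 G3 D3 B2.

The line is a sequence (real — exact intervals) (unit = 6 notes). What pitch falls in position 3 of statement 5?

Bb2

Grouping in 6s, the 3rd note of each cell is Gb4, Db4, Ab3.
Each moves down a 4th. Continuing: Eb3 → Bb2.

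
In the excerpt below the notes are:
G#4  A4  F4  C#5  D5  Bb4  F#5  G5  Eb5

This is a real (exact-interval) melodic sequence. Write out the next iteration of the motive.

Unit = 3 notes; the statements start on G#4, C#5, F#5, moving up a 4th each time.
So cell 4 is B5 C6 Ab5.

B5 C6 Ab5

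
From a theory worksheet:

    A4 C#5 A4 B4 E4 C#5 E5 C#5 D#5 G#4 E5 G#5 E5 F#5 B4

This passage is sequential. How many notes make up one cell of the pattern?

5

15 notes total. Splitting into 3 groups of 5:
A4 C#5 A4 B4 E4 | C#5 E5 C#5 D#5 G#4 | E5 G#5 E5 F#5 B4
That's a consistent up a 3rd shift per cell, and no other grouping gives one.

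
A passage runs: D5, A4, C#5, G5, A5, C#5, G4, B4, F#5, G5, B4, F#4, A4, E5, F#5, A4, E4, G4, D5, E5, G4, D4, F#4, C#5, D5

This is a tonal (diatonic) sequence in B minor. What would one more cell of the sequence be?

Taking 5-note groups, the heads are D5, C#5, B4, A4, G4: the pattern moves down a 2nd.
So cell 6 is F#4 C#4 E4 B4 C#5.

F#4 C#4 E4 B4 C#5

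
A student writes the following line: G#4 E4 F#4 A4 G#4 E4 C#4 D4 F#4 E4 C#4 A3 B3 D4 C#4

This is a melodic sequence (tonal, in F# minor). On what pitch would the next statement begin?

Unit = 5 notes; the statements start on G#4, E4, C#4, moving down a 3rd each time.
One more step down a 3rd gives A3.

A3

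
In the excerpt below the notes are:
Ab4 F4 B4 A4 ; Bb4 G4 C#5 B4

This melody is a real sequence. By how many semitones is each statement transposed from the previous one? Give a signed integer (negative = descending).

2

With a 4-note motive the entries are Ab4, Bb4, each up a 2nd from the previous.
Ab4→Bb4 is 70 − 68 = 2 semitones.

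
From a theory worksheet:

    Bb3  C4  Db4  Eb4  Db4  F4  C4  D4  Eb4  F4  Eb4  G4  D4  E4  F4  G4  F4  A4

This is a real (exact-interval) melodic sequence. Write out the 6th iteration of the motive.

G#4 A#4 B4 C#5 B4 D#5

The 6-note cells begin on Bb3, C4, D4 — each up a 2nd from the last.
Continuing the starts: E4 → F#4 → G#4.
So cell 6 is G#4 A#4 B4 C#5 B4 D#5.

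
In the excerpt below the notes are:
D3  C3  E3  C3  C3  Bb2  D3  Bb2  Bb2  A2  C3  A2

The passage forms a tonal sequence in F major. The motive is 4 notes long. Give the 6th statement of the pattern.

Taking 4-note groups, the heads are D3, C3, Bb2: the pattern moves down a 2nd.
Extending down a 2nd: A2 → G2 → F2.
So cell 6 is F2 E2 G2 E2.

F2 E2 G2 E2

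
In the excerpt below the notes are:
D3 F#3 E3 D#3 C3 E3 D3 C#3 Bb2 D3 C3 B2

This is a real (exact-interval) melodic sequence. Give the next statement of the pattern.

With a 4-note motive the entries are D3, C3, Bb2, each down a 2nd from the previous.
So cell 4 is Ab2 C3 Bb2 A2.

Ab2 C3 Bb2 A2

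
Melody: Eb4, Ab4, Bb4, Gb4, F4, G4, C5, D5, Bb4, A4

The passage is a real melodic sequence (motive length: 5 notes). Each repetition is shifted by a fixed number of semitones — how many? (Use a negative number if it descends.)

With a 5-note motive the entries are Eb4, G4, each up a 3rd from the previous.
Counting half-steps from Eb4 to G4: 4.

4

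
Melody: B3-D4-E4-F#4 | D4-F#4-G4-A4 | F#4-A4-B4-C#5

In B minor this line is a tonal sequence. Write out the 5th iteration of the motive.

Taking 4-note groups, the heads are B3, D4, F#4: the pattern moves up a 3rd.
Continuing the starts: A4 → C#5.
So cell 5 is C#5 E5 F#5 G5.

C#5 E5 F#5 G5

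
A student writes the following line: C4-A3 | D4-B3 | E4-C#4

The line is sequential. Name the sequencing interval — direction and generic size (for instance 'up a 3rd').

The 2-note cells begin on C4, D4, E4 — each up a 2nd from the last.
From C4 to D4: up a 2nd.

up a 2nd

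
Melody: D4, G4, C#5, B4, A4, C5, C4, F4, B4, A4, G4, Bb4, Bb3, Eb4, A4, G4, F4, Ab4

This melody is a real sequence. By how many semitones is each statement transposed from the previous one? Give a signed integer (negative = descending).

-2

With a 6-note motive the entries are D4, C4, Bb3, each down a 2nd from the previous.
D4→C4 is 60 − 62 = -2 semitones.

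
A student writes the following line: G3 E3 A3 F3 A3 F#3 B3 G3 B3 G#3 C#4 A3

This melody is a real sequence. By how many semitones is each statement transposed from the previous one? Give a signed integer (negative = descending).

The 4-note cells begin on G3, A3, B3 — each up a 2nd from the last.
G3→A3 is 57 − 55 = 2 semitones.

2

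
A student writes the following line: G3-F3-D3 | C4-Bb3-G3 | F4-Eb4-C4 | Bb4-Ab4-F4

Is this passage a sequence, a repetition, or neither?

Each 3-note cell is the previous one transposed up a 4th.

sequence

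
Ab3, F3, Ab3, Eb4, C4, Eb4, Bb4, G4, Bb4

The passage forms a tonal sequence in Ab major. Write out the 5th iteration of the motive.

The 3-note cells begin on Ab3, Eb4, Bb4 — each up a 5th from the last.
Extending up a 5th: F5 → C6.
Statement 5 starts on C6 and keeps the same diatonic contour: C6 Ab5 C6.

C6 Ab5 C6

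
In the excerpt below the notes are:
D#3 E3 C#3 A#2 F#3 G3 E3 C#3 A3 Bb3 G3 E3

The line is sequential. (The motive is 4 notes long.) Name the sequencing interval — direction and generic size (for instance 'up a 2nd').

up a 3rd

Taking 4-note groups, the heads are D#3, F#3, A3: the pattern moves up a 3rd.
From D#3 to F#3: up a 3rd.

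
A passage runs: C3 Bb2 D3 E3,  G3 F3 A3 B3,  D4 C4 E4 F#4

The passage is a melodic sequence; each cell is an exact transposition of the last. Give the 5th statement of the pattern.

E5 D5 F#5 G#5

Unit = 4 notes; the statements start on C3, G3, D4, moving up a 5th each time.
Extending up a 5th: A4 → E5.
From E5 the exact shape gives E5 D5 F#5 G#5.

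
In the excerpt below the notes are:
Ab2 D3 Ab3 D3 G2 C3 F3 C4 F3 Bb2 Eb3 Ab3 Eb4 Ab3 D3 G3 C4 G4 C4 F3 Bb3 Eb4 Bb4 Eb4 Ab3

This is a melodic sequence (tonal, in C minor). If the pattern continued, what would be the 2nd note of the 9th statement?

F5

The unit is 5 notes. Position-2 pitches of the 5 shown cells: D3, F3, Ab3, C4, Eb4.
Each moves up a 3rd. Continuing: G4 → Bb4 → D5 → F5.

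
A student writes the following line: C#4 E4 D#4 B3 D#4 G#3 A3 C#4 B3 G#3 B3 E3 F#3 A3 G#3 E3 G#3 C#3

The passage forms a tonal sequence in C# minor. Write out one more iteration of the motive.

D#3 F#3 E3 C#3 E3 A2

Taking 6-note groups, the heads are C#4, A3, F#3: the pattern moves down a 3rd.
Statement 4 starts on D#3 and keeps the same diatonic contour: D#3 F#3 E3 C#3 E3 A2.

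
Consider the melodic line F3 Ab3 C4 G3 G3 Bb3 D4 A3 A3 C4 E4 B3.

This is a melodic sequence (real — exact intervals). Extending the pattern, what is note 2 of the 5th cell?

E4

Grouping in 4s, the 2nd note of each cell is Ab3, Bb3, C4.
Each moves up a 2nd. Continuing: D4 → E4.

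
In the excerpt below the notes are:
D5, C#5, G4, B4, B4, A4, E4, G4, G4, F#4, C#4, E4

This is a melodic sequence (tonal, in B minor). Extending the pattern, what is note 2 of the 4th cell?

D4

Grouping in 4s, the 2nd note of each cell is C#5, A4, F#4.
One more down a 3rd gives D4.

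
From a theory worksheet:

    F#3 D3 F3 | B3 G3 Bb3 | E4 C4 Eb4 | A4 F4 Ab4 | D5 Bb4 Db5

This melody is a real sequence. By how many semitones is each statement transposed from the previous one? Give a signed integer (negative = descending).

5

With a 3-note motive the entries are F#3, B3, E4, A4, D5, each up a 4th from the previous.
F#3 to B3 spans +5 semitones.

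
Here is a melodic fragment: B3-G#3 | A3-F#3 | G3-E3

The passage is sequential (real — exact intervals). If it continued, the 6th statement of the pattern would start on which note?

Taking 2-note groups, the heads are B3, A3, G3: the pattern moves down a 2nd.
Continuing: F3 → Eb3 → Db3. Statement 6 starts on Db3.

Db3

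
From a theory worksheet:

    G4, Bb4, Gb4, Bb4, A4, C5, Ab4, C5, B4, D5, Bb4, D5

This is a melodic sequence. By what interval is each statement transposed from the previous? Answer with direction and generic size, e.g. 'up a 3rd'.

Unit = 4 notes; the statements start on G4, A4, B4, moving up a 2nd each time.
G4 to A4 is up a 2nd.

up a 2nd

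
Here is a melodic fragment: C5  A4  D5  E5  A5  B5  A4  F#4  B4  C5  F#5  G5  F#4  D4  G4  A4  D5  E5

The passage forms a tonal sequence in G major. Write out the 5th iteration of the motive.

B3 G3 C4 D4 G4 A4

Unit = 6 notes; the statements start on C5, A4, F#4, moving down a 3rd each time.
Extending down a 3rd: D4 → B3.
So cell 5 is B3 G3 C4 D4 G4 A4.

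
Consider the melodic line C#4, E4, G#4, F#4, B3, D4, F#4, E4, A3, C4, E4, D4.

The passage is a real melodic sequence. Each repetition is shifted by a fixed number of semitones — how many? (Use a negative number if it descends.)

Unit = 4 notes; the statements start on C#4, B3, A3, moving down a 2nd each time.
Counting half-steps from C#4 to B3: -2.

-2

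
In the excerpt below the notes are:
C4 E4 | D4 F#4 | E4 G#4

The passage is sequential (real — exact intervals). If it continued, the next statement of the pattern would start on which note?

Taking 2-note groups, the heads are C4, D4, E4: the pattern moves up a 2nd.
One more step up a 2nd gives F#4.

F#4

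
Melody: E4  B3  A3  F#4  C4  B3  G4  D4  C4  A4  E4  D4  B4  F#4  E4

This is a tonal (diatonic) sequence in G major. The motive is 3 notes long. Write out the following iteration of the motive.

C5 G4 F#4

The 3-note cells begin on E4, F#4, G4, A4, B4 — each up a 2nd from the last.
From C5 the diatonic shape gives C5 G4 F#4.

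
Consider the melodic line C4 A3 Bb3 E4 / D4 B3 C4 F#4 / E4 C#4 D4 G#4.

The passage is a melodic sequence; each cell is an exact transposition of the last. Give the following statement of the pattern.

The 4-note cells begin on C4, D4, E4 — each up a 2nd from the last.
From F#4 the exact shape gives F#4 D#4 E4 A#4.

F#4 D#4 E4 A#4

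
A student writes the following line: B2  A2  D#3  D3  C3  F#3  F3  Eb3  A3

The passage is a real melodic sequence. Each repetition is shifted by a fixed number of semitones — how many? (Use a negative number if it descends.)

3

Taking 3-note groups, the heads are B2, D3, F3: the pattern moves up a 3rd.
B2 to D3 spans +3 semitones.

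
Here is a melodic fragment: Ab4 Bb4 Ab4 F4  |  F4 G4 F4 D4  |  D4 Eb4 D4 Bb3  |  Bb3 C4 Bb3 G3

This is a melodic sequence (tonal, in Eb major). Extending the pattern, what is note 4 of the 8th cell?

F2

The unit is 4 notes. Position-4 pitches of the 4 shown cells: F4, D4, Bb3, G3.
Extending down a 3rd: Eb3 → C3 → Ab2 → F2.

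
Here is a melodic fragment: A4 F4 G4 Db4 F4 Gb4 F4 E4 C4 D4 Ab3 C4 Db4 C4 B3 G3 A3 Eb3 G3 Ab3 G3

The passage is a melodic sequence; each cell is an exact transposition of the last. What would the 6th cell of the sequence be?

G#2 E2 F#2 C2 E2 F2 E2

Unit = 7 notes; the statements start on A4, E4, B3, moving down a 4th each time.
Continuing the starts: F#3 → C#3 → G#2.
So cell 6 is G#2 E2 F#2 C2 E2 F2 E2.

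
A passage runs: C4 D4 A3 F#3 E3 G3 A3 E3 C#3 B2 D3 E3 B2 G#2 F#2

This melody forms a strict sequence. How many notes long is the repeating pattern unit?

5

15 notes total. Splitting into 3 groups of 5:
C4 D4 A3 F#3 E3 | G3 A3 E3 C#3 B2 | D3 E3 B2 G#2 F#2
Every group is a transposition down a 4th of the one before; no shorter unit works.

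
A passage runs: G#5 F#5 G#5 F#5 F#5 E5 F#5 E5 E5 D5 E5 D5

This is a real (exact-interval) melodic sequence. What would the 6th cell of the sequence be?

With a 4-note motive the entries are G#5, F#5, E5, each down a 2nd from the previous.
Carrying on: D5 → C5 → Bb4.
So cell 6 is Bb4 Ab4 Bb4 Ab4.

Bb4 Ab4 Bb4 Ab4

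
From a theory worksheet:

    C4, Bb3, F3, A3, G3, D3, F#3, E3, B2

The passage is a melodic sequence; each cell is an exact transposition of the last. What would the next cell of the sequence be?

With a 3-note motive the entries are C4, A3, F#3, each down a 3rd from the previous.
Statement 4 starts on D#3 and keeps the same exact contour: D#3 C#3 G#2.

D#3 C#3 G#2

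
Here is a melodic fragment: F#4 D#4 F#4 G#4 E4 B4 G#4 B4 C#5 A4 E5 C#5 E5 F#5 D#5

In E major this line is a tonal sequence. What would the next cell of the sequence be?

A5 F#5 A5 B5 G#5

Unit = 5 notes; the statements start on F#4, B4, E5, moving up a 4th each time.
From A5 the diatonic shape gives A5 F#5 A5 B5 G#5.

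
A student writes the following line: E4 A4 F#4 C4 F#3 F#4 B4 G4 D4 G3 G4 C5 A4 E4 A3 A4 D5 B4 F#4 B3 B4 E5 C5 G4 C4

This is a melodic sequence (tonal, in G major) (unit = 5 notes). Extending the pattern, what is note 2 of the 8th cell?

With 5-note cells, note 2 of each statement runs A4, B4, C5, D5, E5.
Extending up a 2nd: F#5 → G5 → A5.

A5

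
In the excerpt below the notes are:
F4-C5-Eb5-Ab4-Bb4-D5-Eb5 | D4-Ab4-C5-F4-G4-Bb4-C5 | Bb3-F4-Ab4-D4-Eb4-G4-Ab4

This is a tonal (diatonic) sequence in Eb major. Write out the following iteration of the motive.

G3 D4 F4 Bb3 C4 Eb4 F4

Unit = 7 notes; the statements start on F4, D4, Bb3, moving down a 3rd each time.
From G3 the diatonic shape gives G3 D4 F4 Bb3 C4 Eb4 F4.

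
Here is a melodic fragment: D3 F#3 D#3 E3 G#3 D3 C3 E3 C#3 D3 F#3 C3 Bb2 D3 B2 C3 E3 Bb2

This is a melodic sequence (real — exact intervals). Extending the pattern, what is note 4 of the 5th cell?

With 6-note cells, note 4 of each statement runs E3, D3, C3.
Each moves down a 2nd. Continuing: Bb2 → Ab2.

Ab2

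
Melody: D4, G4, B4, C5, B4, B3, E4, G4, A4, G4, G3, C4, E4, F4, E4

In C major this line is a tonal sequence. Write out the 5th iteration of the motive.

Taking 5-note groups, the heads are D4, B3, G3: the pattern moves down a 3rd.
Carrying on: E3 → C3.
Statement 5 starts on C3 and keeps the same diatonic contour: C3 F3 A3 B3 A3.

C3 F3 A3 B3 A3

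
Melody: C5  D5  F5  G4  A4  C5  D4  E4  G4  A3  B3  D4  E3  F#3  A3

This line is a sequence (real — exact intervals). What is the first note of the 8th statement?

The 3-note cells begin on C5, G4, D4, A3, E3 — each down a 4th from the last.
Continuing: B2 → F#2 → C#2. Statement 8 starts on C#2.

C#2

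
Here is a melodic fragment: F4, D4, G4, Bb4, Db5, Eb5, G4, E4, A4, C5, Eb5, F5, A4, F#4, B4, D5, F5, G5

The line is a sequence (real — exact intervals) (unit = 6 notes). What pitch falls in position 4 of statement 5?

F#5

The unit is 6 notes. Position-4 pitches of the 3 shown cells: Bb4, C5, D5.
Each moves up a 2nd. Continuing: E5 → F#5.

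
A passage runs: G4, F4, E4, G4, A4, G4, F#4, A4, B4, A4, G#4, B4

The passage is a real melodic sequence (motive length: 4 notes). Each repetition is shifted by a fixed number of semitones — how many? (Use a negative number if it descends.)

Taking 4-note groups, the heads are G4, A4, B4: the pattern moves up a 2nd.
G4 to A4 spans +2 semitones.

2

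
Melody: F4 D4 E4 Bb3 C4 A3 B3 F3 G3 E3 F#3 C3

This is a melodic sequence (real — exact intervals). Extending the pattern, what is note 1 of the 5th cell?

With 4-note cells, note 1 of each statement runs F4, C4, G3.
Each moves down a 4th. Continuing: D3 → A2.

A2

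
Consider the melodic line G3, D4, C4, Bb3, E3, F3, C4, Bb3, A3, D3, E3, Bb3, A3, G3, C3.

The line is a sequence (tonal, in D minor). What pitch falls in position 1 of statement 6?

Bb2

The unit is 5 notes. Position-1 pitches of the 3 shown cells: G3, F3, E3.
Extending down a 2nd: D3 → C3 → Bb2.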